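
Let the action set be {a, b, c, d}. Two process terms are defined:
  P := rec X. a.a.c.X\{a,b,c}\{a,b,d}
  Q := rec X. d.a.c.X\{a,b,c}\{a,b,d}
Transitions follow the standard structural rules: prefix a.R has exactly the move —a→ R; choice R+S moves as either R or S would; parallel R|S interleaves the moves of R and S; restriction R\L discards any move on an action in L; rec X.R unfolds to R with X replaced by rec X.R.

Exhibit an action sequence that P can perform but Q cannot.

P's transition system — 4 states:
  s0 = rec X. a.a.c.X\{a,b,c}\{a,b,d} → --a--▸ s1
  s1 = a.c.(rec X. a.a.c.X\{a,b,c}\{a,b,d})\{a,b,c}\{a,b,d} → --a--▸ s2
  s2 = c.(rec X. a.a.c.X\{a,b,c}\{a,b,d})\{a,b,c}\{a,b,d} → --c--▸ s3
  s3 = (rec X. a.a.c.X\{a,b,c}\{a,b,d})\{a,b,c}\{a,b,d} → (no moves)
Q's transition system — 4 states:
  t0 = rec X. d.a.c.X\{a,b,c}\{a,b,d} → --d--▸ t1
  t1 = a.c.(rec X. d.a.c.X\{a,b,c}\{a,b,d})\{a,b,c}\{a,b,d} → --a--▸ t2
  t2 = c.(rec X. d.a.c.X\{a,b,c}\{a,b,d})\{a,b,c}\{a,b,d} → --c--▸ t3
  t3 = (rec X. d.a.c.X\{a,b,c}\{a,b,d})\{a,b,c}\{a,b,d} → (no moves)
Run σ = ⟨a⟩ on P: start {s0}
  [1] a ⇒ {s1}
  — P admits the full trace.
Run σ = ⟨a⟩ on Q: start {t0}
  [1] a ⇒ no successor for Q

a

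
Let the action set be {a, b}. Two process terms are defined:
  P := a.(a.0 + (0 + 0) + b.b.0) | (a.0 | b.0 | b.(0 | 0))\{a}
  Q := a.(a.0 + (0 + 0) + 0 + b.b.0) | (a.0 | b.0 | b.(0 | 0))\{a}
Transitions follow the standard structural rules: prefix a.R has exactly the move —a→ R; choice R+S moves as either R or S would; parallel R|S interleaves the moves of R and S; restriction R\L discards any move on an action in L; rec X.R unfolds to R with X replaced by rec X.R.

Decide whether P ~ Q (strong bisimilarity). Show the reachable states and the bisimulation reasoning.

bisimilar

P's transition system — 16 states:
  s0 = a.(a.0 + (0 + 0) + b.b.0) | (a.0 | b.0 | b.(0 | 0))\{a} :: ··a··> s1, ··b··> s2, ··b··> s3
  s1 = (a.0 + (0 + 0) + b.b.0) | (a.0 | b.0 | b.(0 | 0))\{a} :: ··a··> s4, ··b··> s5, ··b··> s6, ··b··> s7
  s2 = a.(a.0 + (0 + 0) + b.b.0) | (a.0 | 0 | b.(0 | 0))\{a} :: ··a··> s5, ··b··> s8
  s3 = a.(a.0 + (0 + 0) + b.b.0) | (a.0 | b.0 | (0 | 0))\{a} :: ··a··> s6, ··b··> s8
  s4 = 0 | (a.0 | b.0 | b.(0 | 0))\{a} :: ··b··> s10, ··b··> s9
  s5 = (a.0 + (0 + 0) + b.b.0) | (a.0 | 0 | b.(0 | 0))\{a} :: ··a··> s9, ··b··> s11, ··b··> s12
  s6 = (a.0 + (0 + 0) + b.b.0) | (a.0 | b.0 | (0 | 0))\{a} :: ··a··> s10, ··b··> s11, ··b··> s13
  s7 = b.0 | (a.0 | b.0 | b.(0 | 0))\{a} :: ··b··> s12, ··b··> s13, ··b··> s4
  s8 = a.(a.0 + (0 + 0) + b.b.0) | (a.0 | 0 | (0 | 0))\{a} :: ··a··> s11
  s9 = 0 | (a.0 | 0 | b.(0 | 0))\{a} :: ··b··> s14
  s10 = 0 | (a.0 | b.0 | (0 | 0))\{a} :: ··b··> s14
  s11 = (a.0 + (0 + 0) + b.b.0) | (a.0 | 0 | (0 | 0))\{a} :: ··a··> s14, ··b··> s15
  s12 = b.0 | (a.0 | 0 | b.(0 | 0))\{a} :: ··b··> s15, ··b··> s9
  s13 = b.0 | (a.0 | b.0 | (0 | 0))\{a} :: ··b··> s10, ··b··> s15
  s14 = 0 | (a.0 | 0 | (0 | 0))\{a} :: stopped
  s15 = b.0 | (a.0 | 0 | (0 | 0))\{a} :: ··b··> s14
Q's transition system — 16 states:
  t0 = a.(a.0 + (0 + 0) + 0 + b.b.0) | (a.0 | b.0 | b.(0 | 0))\{a} :: ··a··> t1, ··b··> t2, ··b··> t3
  t1 = (a.0 + (0 + 0) + 0 + b.b.0) | (a.0 | b.0 | b.(0 | 0))\{a} :: ··a··> t4, ··b··> t5, ··b··> t6, ··b··> t7
  t2 = a.(a.0 + (0 + 0) + 0 + b.b.0) | (a.0 | 0 | b.(0 | 0))\{a} :: ··a··> t5, ··b··> t8
  t3 = a.(a.0 + (0 + 0) + 0 + b.b.0) | (a.0 | b.0 | (0 | 0))\{a} :: ··a··> t6, ··b··> t8
  t4 = 0 | (a.0 | b.0 | b.(0 | 0))\{a} :: ··b··> t10, ··b··> t9
  t5 = (a.0 + (0 + 0) + 0 + b.b.0) | (a.0 | 0 | b.(0 | 0))\{a} :: ··a··> t9, ··b··> t11, ··b··> t12
  t6 = (a.0 + (0 + 0) + 0 + b.b.0) | (a.0 | b.0 | (0 | 0))\{a} :: ··a··> t10, ··b··> t11, ··b··> t13
  t7 = b.0 | (a.0 | b.0 | b.(0 | 0))\{a} :: ··b··> t12, ··b··> t13, ··b··> t4
  t8 = a.(a.0 + (0 + 0) + 0 + b.b.0) | (a.0 | 0 | (0 | 0))\{a} :: ··a··> t11
  t9 = 0 | (a.0 | 0 | b.(0 | 0))\{a} :: ··b··> t14
  t10 = 0 | (a.0 | b.0 | (0 | 0))\{a} :: ··b··> t14
  t11 = (a.0 + (0 + 0) + 0 + b.b.0) | (a.0 | 0 | (0 | 0))\{a} :: ··a··> t14, ··b··> t15
  t12 = b.0 | (a.0 | 0 | b.(0 | 0))\{a} :: ··b··> t15, ··b··> t9
  t13 = b.0 | (a.0 | b.0 | (0 | 0))\{a} :: ··b··> t10, ··b··> t15
  t14 = 0 | (a.0 | 0 | (0 | 0))\{a} :: stopped
  t15 = b.0 | (a.0 | 0 | (0 | 0))\{a} :: ··b··> t14
Bisimilarity quotient blocks:
  B0 = {s0, t0}
  B1 = {s2, s3, t2, t3}
  B2 = {s8, t8}
  B3 = {s11, t11}
  B4 = {s14, t14}
  B5 = {s10, s15, s9, t10, t15, t9}
  B6 = {s5, s6, t5, t6}
  B7 = {s12, s13, s4, t12, t13, t4}
  B8 = {s1, t1}
  B9 = {s7, t7}
s0 ∈ B0, t0 ∈ B0 → same block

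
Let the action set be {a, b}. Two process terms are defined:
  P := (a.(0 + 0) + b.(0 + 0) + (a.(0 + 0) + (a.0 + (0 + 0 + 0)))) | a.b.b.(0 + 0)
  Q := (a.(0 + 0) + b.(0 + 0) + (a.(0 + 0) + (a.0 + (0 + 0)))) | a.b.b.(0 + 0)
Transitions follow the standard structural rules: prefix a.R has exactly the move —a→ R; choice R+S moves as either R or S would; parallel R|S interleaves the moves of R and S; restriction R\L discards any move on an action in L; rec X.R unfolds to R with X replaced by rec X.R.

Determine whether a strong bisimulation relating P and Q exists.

P ~ Q

Reachable graph of P (12 states):
  u0 = (a.(0 + 0) + b.(0 + 0) + (a.(0 + 0) + (a.0 + (0 + 0 + 0)))) | a.b.b.(0 + 0) :: -a-> u1, -a-> u2, -a-> u3, -b-> u1
  u1 = (0 + 0) | a.b.b.(0 + 0) :: -a-> u4
  u2 = (a.(0 + 0) + b.(0 + 0) + (a.(0 + 0) + (a.0 + (0 + 0 + 0)))) | b.b.(0 + 0) :: -a-> u4, -a-> u5, -b-> u4, -b-> u6
  u3 = 0 | a.b.b.(0 + 0) :: -a-> u5
  u4 = (0 + 0) | b.b.(0 + 0) :: -b-> u7
  u5 = 0 | b.b.(0 + 0) :: -b-> u8
  u6 = (a.(0 + 0) + b.(0 + 0) + (a.(0 + 0) + (a.0 + (0 + 0 + 0)))) | b.(0 + 0) :: -a-> u7, -a-> u8, -b-> u7, -b-> u9
  u7 = (0 + 0) | b.(0 + 0) :: -b-> u10
  u8 = 0 | b.(0 + 0) :: -b-> u11
  u9 = (a.(0 + 0) + b.(0 + 0) + (a.(0 + 0) + (a.0 + (0 + 0 + 0)))) | (0 + 0) :: -a-> u10, -a-> u11, -b-> u10
  u10 = (0 + 0) | (0 + 0) :: ·
  u11 = 0 | (0 + 0) :: ·
Reachable graph of Q (12 states):
  v0 = (a.(0 + 0) + b.(0 + 0) + (a.(0 + 0) + (a.0 + (0 + 0)))) | a.b.b.(0 + 0) :: -a-> v1, -a-> v2, -a-> v3, -b-> v1
  v1 = (0 + 0) | a.b.b.(0 + 0) :: -a-> v4
  v2 = (a.(0 + 0) + b.(0 + 0) + (a.(0 + 0) + (a.0 + (0 + 0)))) | b.b.(0 + 0) :: -a-> v4, -a-> v5, -b-> v4, -b-> v6
  v3 = 0 | a.b.b.(0 + 0) :: -a-> v5
  v4 = (0 + 0) | b.b.(0 + 0) :: -b-> v7
  v5 = 0 | b.b.(0 + 0) :: -b-> v8
  v6 = (a.(0 + 0) + b.(0 + 0) + (a.(0 + 0) + (a.0 + (0 + 0)))) | b.(0 + 0) :: -a-> v7, -a-> v8, -b-> v7, -b-> v9
  v7 = (0 + 0) | b.(0 + 0) :: -b-> v10
  v8 = 0 | b.(0 + 0) :: -b-> v11
  v9 = (a.(0 + 0) + b.(0 + 0) + (a.(0 + 0) + (a.0 + (0 + 0)))) | (0 + 0) :: -a-> v10, -a-> v11, -b-> v10
  v10 = (0 + 0) | (0 + 0) :: ·
  v11 = 0 | (0 + 0) :: ·
Bisimilarity quotient blocks:
  B0 = {u0, v0}
  B1 = {u1, u3, v1, v3}
  B2 = {u4, u5, v4, v5}
  B3 = {u7, u8, v7, v8}
  B4 = {u10, u11, v10, v11}
  B5 = {u2, v2}
  B6 = {u6, v6}
  B7 = {u9, v9}
u0 ∈ B0, v0 ∈ B0 → same block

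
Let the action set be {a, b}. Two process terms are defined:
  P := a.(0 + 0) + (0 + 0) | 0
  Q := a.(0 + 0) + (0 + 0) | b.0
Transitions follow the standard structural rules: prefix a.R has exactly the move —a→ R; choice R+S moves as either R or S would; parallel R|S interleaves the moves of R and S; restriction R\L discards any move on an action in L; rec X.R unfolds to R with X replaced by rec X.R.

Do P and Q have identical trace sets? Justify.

Reachable graph of P (2 states):
  m0 = a.(0 + 0) + (0 + 0) | 0 has moves -a-> m1
  m1 = 0 + 0 has moves ·
Reachable graph of Q (3 states):
  n0 = a.(0 + 0) + (0 + 0) | b.0 has moves -a-> n1, -b-> n2
  n1 = 0 + 0 has moves ·
  n2 = (0 + 0) | 0 has moves ·
Trace ⟨b⟩ through Q, begin at {n0}:
  after b @ step 1: {n2}
  — Q admits the full trace.
Trace ⟨b⟩ through P, begin at {m0}:
  after b @ step 1: ∅ (P stuck)

NO — witness ⟨b⟩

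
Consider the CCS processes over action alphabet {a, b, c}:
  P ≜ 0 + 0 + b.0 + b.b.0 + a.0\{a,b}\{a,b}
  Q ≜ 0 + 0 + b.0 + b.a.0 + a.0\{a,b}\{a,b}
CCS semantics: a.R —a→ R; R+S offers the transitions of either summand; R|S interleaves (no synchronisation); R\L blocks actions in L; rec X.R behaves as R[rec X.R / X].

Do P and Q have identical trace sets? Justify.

LTS(P): 4 reachable states
  m0 = 0 + 0 + b.0 + b.b.0 + a.0\{a,b}\{a,b} has moves ··a··> m1, ··b··> m2, ··b··> m3
  m1 = 0\{a,b}\{a,b} has moves ∅
  m2 = 0 has moves ∅
  m3 = b.0 has moves ··b··> m2
LTS(Q): 4 reachable states
  n0 = 0 + 0 + b.0 + b.a.0 + a.0\{a,b}\{a,b} has moves ··a··> n1, ··b··> n2, ··b··> n3
  n1 = 0\{a,b}\{a,b} has moves ∅
  n2 = 0 has moves ∅
  n3 = a.0 has moves ··a··> n2
Executing bb from P (initial set {m0}):
  after b @ step 1: {m2, m3}
  after b @ step 2: {m2}
  ✓ P
Executing bb from Q (initial set {n0}):
  after b @ step 1: {n2, n3}
  after b @ step 2: ∅  — Q cannot continue

trace-distinct — witness ⟨bb⟩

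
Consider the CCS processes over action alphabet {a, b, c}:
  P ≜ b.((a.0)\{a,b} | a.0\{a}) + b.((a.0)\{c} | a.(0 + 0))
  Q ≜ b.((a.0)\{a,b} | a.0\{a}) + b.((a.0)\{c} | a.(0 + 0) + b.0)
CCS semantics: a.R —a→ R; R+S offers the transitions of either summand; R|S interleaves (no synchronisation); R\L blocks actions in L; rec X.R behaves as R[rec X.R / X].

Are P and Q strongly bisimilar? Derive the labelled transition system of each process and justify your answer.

P's transition system — 7 states:
  p0 = b.((a.0)\{a,b} | a.0\{a}) + b.((a.0)\{c} | a.(0 + 0)) has moves =b=> p1, =b=> p2
  p1 = (a.0)\{a,b} | a.0\{a} has moves =a=> p3
  p2 = (a.0)\{c} | a.(0 + 0) has moves =a=> p4, =a=> p5
  p3 = (a.0)\{a,b} | 0\{a} has moves deadlocked
  p4 = (a.0)\{c} | (0 + 0) has moves =a=> p6
  p5 = 0\{c} | a.(0 + 0) has moves =a=> p6
  p6 = 0\{c} | (0 + 0) has moves deadlocked
Q's transition system — 8 states:
  q0 = b.((a.0)\{a,b} | a.0\{a}) + b.((a.0)\{c} | a.(0 + 0) + b.0) has moves =b=> q1, =b=> q2
  q1 = (a.0)\{a,b} | a.0\{a} has moves =a=> q3
  q2 = (a.0)\{c} | a.(0 + 0) + b.0 has moves =a=> q4, =a=> q5, =b=> q6
  q3 = (a.0)\{a,b} | 0\{a} has moves deadlocked
  q4 = (a.0)\{c} | (0 + 0) has moves =a=> q7
  q5 = 0\{c} | a.(0 + 0) has moves =a=> q7
  q6 = 0 has moves deadlocked
  q7 = 0\{c} | (0 + 0) has moves deadlocked
Partition-refinement fixed point:
  B0 = {p0}
  B1 = {p1, p4, p5, q1, q4, q5}
  B2 = {p3, p6, q3, q6, q7}
  B3 = {p2}
  B4 = {q0}
  B5 = {q2}
p0 ∈ B0, q0 ∈ B4 → different blocks

P ≁ Q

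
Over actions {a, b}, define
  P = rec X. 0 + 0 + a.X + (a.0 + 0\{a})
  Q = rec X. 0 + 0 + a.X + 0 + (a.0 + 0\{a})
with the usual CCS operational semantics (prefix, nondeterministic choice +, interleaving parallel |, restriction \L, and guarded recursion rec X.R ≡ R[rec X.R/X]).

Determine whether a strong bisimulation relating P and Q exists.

Reachable graph of P (2 states):
  u0 = rec X. 0 + 0 + a.X + (a.0 + 0\{a}) ⊢ --a--▸ u0, --a--▸ u1
  u1 = 0 ⊢ (no moves)
Reachable graph of Q (2 states):
  v0 = rec X. 0 + 0 + a.X + 0 + (a.0 + 0\{a}) ⊢ --a--▸ v0, --a--▸ v1
  v1 = 0 ⊢ (no moves)
Partition-refinement fixed point:
  B0 = {u0, v0}
  B1 = {u1, v1}
u0 ∈ B0, v0 ∈ B0 → same block

bisimilar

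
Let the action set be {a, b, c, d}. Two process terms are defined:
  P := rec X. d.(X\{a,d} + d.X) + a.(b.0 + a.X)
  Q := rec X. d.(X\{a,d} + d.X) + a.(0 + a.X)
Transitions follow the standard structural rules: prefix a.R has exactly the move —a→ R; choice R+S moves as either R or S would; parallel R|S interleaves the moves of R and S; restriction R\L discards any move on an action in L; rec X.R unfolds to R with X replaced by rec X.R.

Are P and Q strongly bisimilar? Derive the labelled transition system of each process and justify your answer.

NO

P's transition system — 4 states:
  m0 = rec X. d.(X\{a,d} + d.X) + a.(b.0 + a.X) has moves —a→ m1, —d→ m2
  m1 = b.0 + a.(rec X. d.(X\{a,d} + d.X) + a.(b.0 + a.X)) has moves —a→ m0, —b→ m3
  m2 = (rec X. d.(X\{a,d} + d.X) + a.(b.0 + a.X))\{a,d} + d.(rec X. d.(X\{a,d} + d.X) + a.(b.0 + a.X)) has moves —d→ m0
  m3 = 0 has moves deadlocked
Q's transition system — 3 states:
  n0 = rec X. d.(X\{a,d} + d.X) + a.(0 + a.X) has moves —a→ n1, —d→ n2
  n1 = 0 + a.(rec X. d.(X\{a,d} + d.X) + a.(0 + a.X)) has moves —a→ n0
  n2 = (rec X. d.(X\{a,d} + d.X) + a.(0 + a.X))\{a,d} + d.(rec X. d.(X\{a,d} + d.X) + a.(0 + a.X)) has moves —d→ n0
Partition-refinement fixed point:
  B0 = {m0}
  B1 = {m1}
  B2 = {m3}
  B3 = {m2}
  B4 = {n0}
  B5 = {n1}
  B6 = {n2}
m0 ∈ B0, n0 ∈ B4 → different blocks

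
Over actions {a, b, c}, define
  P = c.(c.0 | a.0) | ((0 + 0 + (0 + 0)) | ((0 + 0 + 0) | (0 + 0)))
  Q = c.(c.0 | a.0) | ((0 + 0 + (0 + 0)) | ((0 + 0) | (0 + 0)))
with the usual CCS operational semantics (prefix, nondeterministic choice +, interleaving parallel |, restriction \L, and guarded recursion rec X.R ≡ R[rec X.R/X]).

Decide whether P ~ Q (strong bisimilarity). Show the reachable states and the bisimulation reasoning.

P ~ Q

Reachable graph of P (5 states):
  u0 = c.(c.0 | a.0) | ((0 + 0 + (0 + 0)) | ((0 + 0 + 0) | (0 + 0))) :: =c=> u1
  u1 = c.0 | a.0 | ((0 + 0 + (0 + 0)) | ((0 + 0 + 0) | (0 + 0))) :: =a=> u2, =c=> u3
  u2 = c.0 | 0 | ((0 + 0 + (0 + 0)) | ((0 + 0 + 0) | (0 + 0))) :: =c=> u4
  u3 = 0 | a.0 | ((0 + 0 + (0 + 0)) | ((0 + 0 + 0) | (0 + 0))) :: =a=> u4
  u4 = 0 | 0 | ((0 + 0 + (0 + 0)) | ((0 + 0 + 0) | (0 + 0))) :: ∅
Reachable graph of Q (5 states):
  v0 = c.(c.0 | a.0) | ((0 + 0 + (0 + 0)) | ((0 + 0) | (0 + 0))) :: =c=> v1
  v1 = c.0 | a.0 | ((0 + 0 + (0 + 0)) | ((0 + 0) | (0 + 0))) :: =a=> v2, =c=> v3
  v2 = c.0 | 0 | ((0 + 0 + (0 + 0)) | ((0 + 0) | (0 + 0))) :: =c=> v4
  v3 = 0 | a.0 | ((0 + 0 + (0 + 0)) | ((0 + 0) | (0 + 0))) :: =a=> v4
  v4 = 0 | 0 | ((0 + 0 + (0 + 0)) | ((0 + 0) | (0 + 0))) :: ∅
Bisimilarity quotient blocks:
  B0 = {u0, v0}
  B1 = {u1, v1}
  B2 = {u2, v2}
  B3 = {u4, v4}
  B4 = {u3, v3}
u0 ∈ B0, v0 ∈ B0 → same block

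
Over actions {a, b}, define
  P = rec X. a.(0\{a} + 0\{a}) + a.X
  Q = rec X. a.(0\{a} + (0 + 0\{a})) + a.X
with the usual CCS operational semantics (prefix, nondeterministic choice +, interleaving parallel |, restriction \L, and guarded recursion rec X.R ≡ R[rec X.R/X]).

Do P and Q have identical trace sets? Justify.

traces(P) = traces(Q)

P's transition system — 2 states:
  m0 = rec X. a.(0\{a} + 0\{a}) + a.X :: --a--▸ m0, --a--▸ m1
  m1 = 0\{a} + 0\{a} :: (no moves)
Q's transition system — 2 states:
  n0 = rec X. a.(0\{a} + (0 + 0\{a})) + a.X :: --a--▸ n0, --a--▸ n1
  n1 = 0\{a} + (0 + 0\{a}) :: (no moves)
Partition-refinement fixed point:
  B0 = {m0, n0}
  B1 = {m1, n1}
m0 ∈ B0, n0 ∈ B0 → same block
Bisimilar ⇒ trace-equivalent.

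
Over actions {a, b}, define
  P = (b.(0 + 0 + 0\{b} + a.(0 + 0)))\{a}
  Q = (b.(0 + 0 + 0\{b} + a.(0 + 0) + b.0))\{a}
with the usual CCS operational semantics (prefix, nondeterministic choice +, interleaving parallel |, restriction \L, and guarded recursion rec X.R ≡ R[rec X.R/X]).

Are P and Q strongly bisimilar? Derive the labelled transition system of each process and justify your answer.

LTS(P): 2 reachable states
  p0 = (b.(0 + 0 + 0\{b} + a.(0 + 0)))\{a} | =b=> p1
  p1 = (0 + 0 + 0\{b} + a.(0 + 0))\{a} | deadlocked
LTS(Q): 3 reachable states
  q0 = (b.(0 + 0 + 0\{b} + a.(0 + 0) + b.0))\{a} | =b=> q1
  q1 = (0 + 0 + 0\{b} + a.(0 + 0) + b.0)\{a} | =b=> q2
  q2 = 0\{a} | deadlocked
Bisimilarity quotient blocks:
  B0 = {p0, q1}
  B1 = {p1, q2}
  B2 = {q0}
p0 ∈ B0, q0 ∈ B2 → different blocks

not bisimilar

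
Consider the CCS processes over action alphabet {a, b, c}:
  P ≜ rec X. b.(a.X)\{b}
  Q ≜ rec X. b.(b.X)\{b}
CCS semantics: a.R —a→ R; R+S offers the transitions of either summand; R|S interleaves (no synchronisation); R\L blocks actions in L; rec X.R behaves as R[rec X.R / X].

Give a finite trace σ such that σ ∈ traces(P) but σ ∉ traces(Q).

LTS(P): 3 reachable states
  u0 = rec X. b.(a.X)\{b} → -b-> u1
  u1 = (a.(rec X. b.(a.X)\{b}))\{b} → -a-> u2
  u2 = (rec X. b.(a.X)\{b})\{b} → deadlocked
LTS(Q): 2 reachable states
  v0 = rec X. b.(b.X)\{b} → -b-> v1
  v1 = (b.(rec X. b.(b.X)\{b}))\{b} → deadlocked
Trace ⟨ba⟩ through P, begin at {u0}:
  step 1 (b): {u1}
  step 2 (a): {u2}
  ✓ P
Trace ⟨ba⟩ through Q, begin at {v0}:
  step 1 (b): {v1}
  step 2 (a): ∅ (Q stuck)

ba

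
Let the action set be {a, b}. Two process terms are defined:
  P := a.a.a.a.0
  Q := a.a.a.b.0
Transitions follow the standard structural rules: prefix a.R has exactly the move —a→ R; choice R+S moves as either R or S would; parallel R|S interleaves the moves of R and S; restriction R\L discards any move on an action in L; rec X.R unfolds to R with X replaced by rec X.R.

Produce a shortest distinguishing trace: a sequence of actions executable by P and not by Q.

aaaa

Reachable graph of P (5 states):
  m0 = a.a.a.a.0 → —a→ m1
  m1 = a.a.a.0 → —a→ m2
  m2 = a.a.0 → —a→ m3
  m3 = a.0 → —a→ m4
  m4 = 0 → stopped
Reachable graph of Q (5 states):
  n0 = a.a.a.b.0 → —a→ n1
  n1 = a.a.b.0 → —a→ n2
  n2 = a.b.0 → —a→ n3
  n3 = b.0 → —b→ n4
  n4 = 0 → stopped
Run σ = ⟨aaaa⟩ on P: start {m0}
  after a @ step 1: {m1}
  after a @ step 2: {m2}
  after a @ step 3: {m3}
  after a @ step 4: {m4}
  ✓ P
Run σ = ⟨aaaa⟩ on Q: start {n0}
  after a @ step 1: {n1}
  after a @ step 2: {n2}
  after a @ step 3: {n3}
  after a @ step 4: ∅  — Q cannot continue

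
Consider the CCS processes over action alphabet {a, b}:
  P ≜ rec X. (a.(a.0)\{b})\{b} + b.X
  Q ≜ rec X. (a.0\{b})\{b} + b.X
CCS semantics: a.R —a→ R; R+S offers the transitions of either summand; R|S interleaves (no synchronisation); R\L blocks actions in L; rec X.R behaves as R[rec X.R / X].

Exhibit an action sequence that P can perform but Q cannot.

P's transition system — 3 states:
  s0 = rec X. (a.(a.0)\{b})\{b} + b.X :: =a=> s1, =b=> s0
  s1 = (a.0)\{b}\{b} :: =a=> s2
  s2 = 0\{b}\{b} :: deadlocked
Q's transition system — 2 states:
  t0 = rec X. (a.0\{b})\{b} + b.X :: =a=> t1, =b=> t0
  t1 = 0\{b}\{b} :: deadlocked
Executing aa from P (initial set {s0}):
  after a @ step 1: {s1}
  after a @ step 2: {s2}
  P completes σ.
Executing aa from Q (initial set {t0}):
  after a @ step 1: {t1}
  after a @ step 2: no successor for Q

aa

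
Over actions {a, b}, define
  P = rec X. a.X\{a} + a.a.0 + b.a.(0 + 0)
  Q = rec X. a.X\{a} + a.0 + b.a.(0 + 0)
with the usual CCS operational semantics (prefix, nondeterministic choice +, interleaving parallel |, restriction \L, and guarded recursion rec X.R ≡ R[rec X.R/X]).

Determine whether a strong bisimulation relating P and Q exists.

LTS(P): 7 reachable states
  s0 = rec X. a.X\{a} + a.a.0 + b.a.(0 + 0) ⊢ ··a··> s1, ··a··> s2, ··b··> s3
  s1 = (rec X. a.X\{a} + a.a.0 + b.a.(0 + 0))\{a} ⊢ ··b··> s4
  s2 = a.0 ⊢ ··a··> s5
  s3 = a.(0 + 0) ⊢ ··a··> s6
  s4 = (a.(0 + 0))\{a} ⊢ stopped
  s5 = 0 ⊢ stopped
  s6 = 0 + 0 ⊢ stopped
LTS(Q): 6 reachable states
  t0 = rec X. a.X\{a} + a.0 + b.a.(0 + 0) ⊢ ··a··> t1, ··a··> t2, ··b··> t3
  t1 = (rec X. a.X\{a} + a.0 + b.a.(0 + 0))\{a} ⊢ ··b··> t4
  t2 = 0 ⊢ stopped
  t3 = a.(0 + 0) ⊢ ··a··> t5
  t4 = (a.(0 + 0))\{a} ⊢ stopped
  t5 = 0 + 0 ⊢ stopped
Bisimilarity quotient blocks:
  B0 = {s0}
  B1 = {s2, s3, t3}
  B2 = {s4, s5, s6, t2, t4, t5}
  B3 = {s1, t1}
  B4 = {t0}
s0 ∈ B0, t0 ∈ B4 → different blocks

P ≁ Q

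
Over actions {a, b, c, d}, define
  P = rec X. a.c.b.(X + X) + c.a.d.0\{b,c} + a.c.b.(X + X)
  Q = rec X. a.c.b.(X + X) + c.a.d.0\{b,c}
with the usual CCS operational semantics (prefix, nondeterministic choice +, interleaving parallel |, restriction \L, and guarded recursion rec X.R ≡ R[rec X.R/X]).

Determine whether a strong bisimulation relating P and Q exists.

P ~ Q

Reachable graph of P (7 states):
  u0 = rec X. a.c.b.(X + X) + c.a.d.0\{b,c} + a.c.b.(X + X) has moves =a=> u1, =c=> u2
  u1 = c.b.((rec X. a.c.b.(X + X) + c.a.d.0\{b,c} + a.c.b.(X + X)) + (rec X. a.c.b.(X + X) + c.a.d.0\{b,c} + a.c.b.(X + X))) has moves =c=> u3
  u2 = a.d.0\{b,c} has moves =a=> u4
  u3 = b.((rec X. a.c.b.(X + X) + c.a.d.0\{b,c} + a.c.b.(X + X)) + (rec X. a.c.b.(X + X) + c.a.d.0\{b,c} + a.c.b.(X + X))) has moves =b=> u5
  u4 = d.0\{b,c} has moves =d=> u6
  u5 = (rec X. a.c.b.(X + X) + c.a.d.0\{b,c} + a.c.b.(X + X)) + (rec X. a.c.b.(X + X) + c.a.d.0\{b,c} + a.c.b.(X + X)) has moves =a=> u1, =c=> u2
  u6 = 0\{b,c} has moves ·
Reachable graph of Q (7 states):
  v0 = rec X. a.c.b.(X + X) + c.a.d.0\{b,c} has moves =a=> v1, =c=> v2
  v1 = c.b.((rec X. a.c.b.(X + X) + c.a.d.0\{b,c}) + (rec X. a.c.b.(X + X) + c.a.d.0\{b,c})) has moves =c=> v3
  v2 = a.d.0\{b,c} has moves =a=> v4
  v3 = b.((rec X. a.c.b.(X + X) + c.a.d.0\{b,c}) + (rec X. a.c.b.(X + X) + c.a.d.0\{b,c})) has moves =b=> v5
  v4 = d.0\{b,c} has moves =d=> v6
  v5 = (rec X. a.c.b.(X + X) + c.a.d.0\{b,c}) + (rec X. a.c.b.(X + X) + c.a.d.0\{b,c}) has moves =a=> v1, =c=> v2
  v6 = 0\{b,c} has moves ·
Coarsest stable partition (strong bisimilarity classes):
  B0 = {u0, u5, v0, v5}
  B1 = {u2, v2}
  B2 = {u4, v4}
  B3 = {u6, v6}
  B4 = {u1, v1}
  B5 = {u3, v3}
u0 ∈ B0, v0 ∈ B0 → same block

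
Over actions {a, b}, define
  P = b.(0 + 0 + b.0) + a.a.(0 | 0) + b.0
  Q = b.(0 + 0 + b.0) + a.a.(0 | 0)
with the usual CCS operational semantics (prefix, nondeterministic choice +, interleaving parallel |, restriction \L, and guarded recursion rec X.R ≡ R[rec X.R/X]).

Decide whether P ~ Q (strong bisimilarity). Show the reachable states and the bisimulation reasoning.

Reachable graph of P (5 states):
  s0 = b.(0 + 0 + b.0) + a.a.(0 | 0) + b.0 | —a→ s1, —b→ s2, —b→ s3
  s1 = a.(0 | 0) | —a→ s4
  s2 = 0 | ∅
  s3 = 0 + 0 + b.0 | —b→ s2
  s4 = 0 | 0 | ∅
Reachable graph of Q (5 states):
  t0 = b.(0 + 0 + b.0) + a.a.(0 | 0) | —a→ t1, —b→ t2
  t1 = a.(0 | 0) | —a→ t3
  t2 = 0 + 0 + b.0 | —b→ t4
  t3 = 0 | 0 | ∅
  t4 = 0 | ∅
Partition-refinement fixed point:
  B0 = {s0}
  B1 = {s1, t1}
  B2 = {s2, s4, t3, t4}
  B3 = {s3, t2}
  B4 = {t0}
s0 ∈ B0, t0 ∈ B4 → different blocks

not bisimilar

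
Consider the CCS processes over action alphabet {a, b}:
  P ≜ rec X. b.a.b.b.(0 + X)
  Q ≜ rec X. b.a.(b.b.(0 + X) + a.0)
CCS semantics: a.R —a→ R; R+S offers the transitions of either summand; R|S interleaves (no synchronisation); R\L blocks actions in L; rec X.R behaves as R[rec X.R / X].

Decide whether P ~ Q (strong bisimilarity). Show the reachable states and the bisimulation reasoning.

P ≁ Q

P's transition system — 5 states:
  s0 = rec X. b.a.b.b.(0 + X) ⊢ --b--▸ s1
  s1 = a.b.b.(0 + (rec X. b.a.b.b.(0 + X))) ⊢ --a--▸ s2
  s2 = b.b.(0 + (rec X. b.a.b.b.(0 + X))) ⊢ --b--▸ s3
  s3 = b.(0 + (rec X. b.a.b.b.(0 + X))) ⊢ --b--▸ s4
  s4 = 0 + (rec X. b.a.b.b.(0 + X)) ⊢ --b--▸ s1
Q's transition system — 6 states:
  t0 = rec X. b.a.(b.b.(0 + X) + a.0) ⊢ --b--▸ t1
  t1 = a.(b.b.(0 + (rec X. b.a.(b.b.(0 + X) + a.0))) + a.0) ⊢ --a--▸ t2
  t2 = b.b.(0 + (rec X. b.a.(b.b.(0 + X) + a.0))) + a.0 ⊢ --a--▸ t3, --b--▸ t4
  t3 = 0 ⊢ ∅
  t4 = b.(0 + (rec X. b.a.(b.b.(0 + X) + a.0))) ⊢ --b--▸ t5
  t5 = 0 + (rec X. b.a.(b.b.(0 + X) + a.0)) ⊢ --b--▸ t1
Coarsest stable partition (strong bisimilarity classes):
  B0 = {s0, s4}
  B1 = {s1}
  B2 = {s2}
  B3 = {s3}
  B4 = {t0, t5}
  B5 = {t1}
  B6 = {t2}
  B7 = {t3}
  B8 = {t4}
s0 ∈ B0, t0 ∈ B4 → different blocks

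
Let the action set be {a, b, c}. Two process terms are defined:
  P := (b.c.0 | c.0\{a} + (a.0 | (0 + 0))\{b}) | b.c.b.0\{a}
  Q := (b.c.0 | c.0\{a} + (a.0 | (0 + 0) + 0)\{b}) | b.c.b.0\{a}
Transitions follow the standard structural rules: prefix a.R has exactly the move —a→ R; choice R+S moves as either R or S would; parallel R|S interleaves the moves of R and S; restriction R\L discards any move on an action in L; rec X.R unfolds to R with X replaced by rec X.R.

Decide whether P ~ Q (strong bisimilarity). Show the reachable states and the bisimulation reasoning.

bisimilar

LTS(P): 28 reachable states
  p0 = (b.c.0 | c.0\{a} + (a.0 | (0 + 0))\{b}) | b.c.b.0\{a} :: -a-> p1, -b-> p2, -b-> p3, -c-> p4
  p1 = (0 | (0 + 0))\{b} | b.c.b.0\{a} :: -b-> p5
  p2 = (b.c.0 | c.0\{a} + (a.0 | (0 + 0))\{b}) | c.b.0\{a} :: -a-> p5, -b-> p6, -c-> p7, -c-> p8
  p3 = c.0 | c.0\{a} | b.c.b.0\{a} :: -b-> p6, -c-> p10, -c-> p9
  p4 = b.c.0 | 0\{a} | b.c.b.0\{a} :: -b-> p10, -b-> p8
  p5 = (0 | (0 + 0))\{b} | c.b.0\{a} :: -c-> p11
  p6 = c.0 | c.0\{a} | c.b.0\{a} :: -c-> p12, -c-> p13, -c-> p14
  p7 = (b.c.0 | c.0\{a} + (a.0 | (0 + 0))\{b}) | b.0\{a} :: -a-> p11, -b-> p14, -b-> p15, -c-> p16
  p8 = b.c.0 | 0\{a} | c.b.0\{a} :: -b-> p13, -c-> p16
  p9 = 0 | c.0\{a} | b.c.b.0\{a} :: -b-> p12, -c-> p17
  p10 = c.0 | 0\{a} | b.c.b.0\{a} :: -b-> p13, -c-> p17
  p11 = (0 | (0 + 0))\{b} | b.0\{a} :: -b-> p18
  p12 = 0 | c.0\{a} | c.b.0\{a} :: -c-> p19, -c-> p20
  p13 = c.0 | 0\{a} | c.b.0\{a} :: -c-> p19, -c-> p21
  p14 = c.0 | c.0\{a} | b.0\{a} :: -b-> p22, -c-> p20, -c-> p21
  p15 = (b.c.0 | c.0\{a} + (a.0 | (0 + 0))\{b}) | 0\{a} :: -a-> p18, -b-> p22, -c-> p23
  p16 = b.c.0 | 0\{a} | b.0\{a} :: -b-> p21, -b-> p23
  p17 = 0 | 0\{a} | b.c.b.0\{a} :: -b-> p19
  p18 = (0 | (0 + 0))\{b} | 0\{a} :: stopped
  p19 = 0 | 0\{a} | c.b.0\{a} :: -c-> p24
  p20 = 0 | c.0\{a} | b.0\{a} :: -b-> p25, -c-> p24
  p21 = c.0 | 0\{a} | b.0\{a} :: -b-> p26, -c-> p24
  p22 = c.0 | c.0\{a} | 0\{a} :: -c-> p25, -c-> p26
  p23 = b.c.0 | 0\{a} | 0\{a} :: -b-> p26
  p24 = 0 | 0\{a} | b.0\{a} :: -b-> p27
  p25 = 0 | c.0\{a} | 0\{a} :: -c-> p27
  p26 = c.0 | 0\{a} | 0\{a} :: -c-> p27
  p27 = 0 | 0\{a} | 0\{a} :: stopped
LTS(Q): 28 reachable states
  q0 = (b.c.0 | c.0\{a} + (a.0 | (0 + 0) + 0)\{b}) | b.c.b.0\{a} :: -a-> q1, -b-> q2, -b-> q3, -c-> q4
  q1 = (0 | (0 + 0))\{b} | b.c.b.0\{a} :: -b-> q5
  q2 = (b.c.0 | c.0\{a} + (a.0 | (0 + 0) + 0)\{b}) | c.b.0\{a} :: -a-> q5, -b-> q6, -c-> q7, -c-> q8
  q3 = c.0 | c.0\{a} | b.c.b.0\{a} :: -b-> q6, -c-> q10, -c-> q9
  q4 = b.c.0 | 0\{a} | b.c.b.0\{a} :: -b-> q10, -b-> q8
  q5 = (0 | (0 + 0))\{b} | c.b.0\{a} :: -c-> q11
  q6 = c.0 | c.0\{a} | c.b.0\{a} :: -c-> q12, -c-> q13, -c-> q14
  q7 = (b.c.0 | c.0\{a} + (a.0 | (0 + 0) + 0)\{b}) | b.0\{a} :: -a-> q11, -b-> q14, -b-> q15, -c-> q16
  q8 = b.c.0 | 0\{a} | c.b.0\{a} :: -b-> q13, -c-> q16
  q9 = 0 | c.0\{a} | b.c.b.0\{a} :: -b-> q12, -c-> q17
  q10 = c.0 | 0\{a} | b.c.b.0\{a} :: -b-> q13, -c-> q17
  q11 = (0 | (0 + 0))\{b} | b.0\{a} :: -b-> q18
  q12 = 0 | c.0\{a} | c.b.0\{a} :: -c-> q19, -c-> q20
  q13 = c.0 | 0\{a} | c.b.0\{a} :: -c-> q19, -c-> q21
  q14 = c.0 | c.0\{a} | b.0\{a} :: -b-> q22, -c-> q20, -c-> q21
  q15 = (b.c.0 | c.0\{a} + (a.0 | (0 + 0) + 0)\{b}) | 0\{a} :: -a-> q18, -b-> q22, -c-> q23
  q16 = b.c.0 | 0\{a} | b.0\{a} :: -b-> q21, -b-> q23
  q17 = 0 | 0\{a} | b.c.b.0\{a} :: -b-> q19
  q18 = (0 | (0 + 0))\{b} | 0\{a} :: stopped
  q19 = 0 | 0\{a} | c.b.0\{a} :: -c-> q24
  q20 = 0 | c.0\{a} | b.0\{a} :: -b-> q25, -c-> q24
  q21 = c.0 | 0\{a} | b.0\{a} :: -b-> q26, -c-> q24
  q22 = c.0 | c.0\{a} | 0\{a} :: -c-> q25, -c-> q26
  q23 = b.c.0 | 0\{a} | 0\{a} :: -b-> q26
  q24 = 0 | 0\{a} | b.0\{a} :: -b-> q27
  q25 = 0 | c.0\{a} | 0\{a} :: -c-> q27
  q26 = c.0 | 0\{a} | 0\{a} :: -c-> q27
  q27 = 0 | 0\{a} | 0\{a} :: stopped
Bisimilarity quotient blocks:
  B0 = {p0, q0}
  B1 = {p3, q3}
  B2 = {p10, p9, q10, q9}
  B3 = {p12, p13, q12, q13}
  B4 = {p19, p5, q19, q5}
  B5 = {p11, p24, q11, q24}
  B6 = {p18, p27, q18, q27}
  B7 = {p20, p21, q20, q21}
  B8 = {p25, p26, q25, q26}
  B9 = {p1, p17, q1, q17}
  B10 = {p6, q6}
  B11 = {p14, q14}
  B12 = {p22, q22}
  B13 = {p4, q4}
  B14 = {p8, q8}
  B15 = {p16, q16}
  B16 = {p23, q23}
  B17 = {p2, q2}
  B18 = {p7, q7}
  B19 = {p15, q15}
p0 ∈ B0, q0 ∈ B0 → same block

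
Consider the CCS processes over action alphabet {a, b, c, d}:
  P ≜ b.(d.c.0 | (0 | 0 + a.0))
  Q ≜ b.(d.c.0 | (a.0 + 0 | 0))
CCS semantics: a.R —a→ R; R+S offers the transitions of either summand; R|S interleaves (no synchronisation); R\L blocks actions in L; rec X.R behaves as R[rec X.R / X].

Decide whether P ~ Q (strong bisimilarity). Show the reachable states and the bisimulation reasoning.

LTS(P): 7 reachable states
  p0 = b.(d.c.0 | (0 | 0 + a.0)) has moves ··b··> p1
  p1 = d.c.0 | (0 | 0 + a.0) has moves ··a··> p2, ··d··> p3
  p2 = d.c.0 | 0 has moves ··d··> p4
  p3 = c.0 | (0 | 0 + a.0) has moves ··a··> p4, ··c··> p5
  p4 = c.0 | 0 has moves ··c··> p6
  p5 = 0 | (0 | 0 + a.0) has moves ··a··> p6
  p6 = 0 | 0 has moves stopped
LTS(Q): 7 reachable states
  q0 = b.(d.c.0 | (a.0 + 0 | 0)) has moves ··b··> q1
  q1 = d.c.0 | (a.0 + 0 | 0) has moves ··a··> q2, ··d··> q3
  q2 = d.c.0 | 0 has moves ··d··> q4
  q3 = c.0 | (a.0 + 0 | 0) has moves ··a··> q4, ··c··> q5
  q4 = c.0 | 0 has moves ··c··> q6
  q5 = 0 | (a.0 + 0 | 0) has moves ··a··> q6
  q6 = 0 | 0 has moves stopped
Partition-refinement fixed point:
  B0 = {p0, q0}
  B1 = {p1, q1}
  B2 = {p2, q2}
  B3 = {p4, q4}
  B4 = {p6, q6}
  B5 = {p3, q3}
  B6 = {p5, q5}
p0 ∈ B0, q0 ∈ B0 → same block

bisimilar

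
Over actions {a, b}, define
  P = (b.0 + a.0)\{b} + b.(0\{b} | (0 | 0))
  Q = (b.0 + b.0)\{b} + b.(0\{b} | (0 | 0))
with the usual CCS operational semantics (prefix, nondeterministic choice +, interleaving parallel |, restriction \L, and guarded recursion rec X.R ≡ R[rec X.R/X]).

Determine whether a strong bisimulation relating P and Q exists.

NO

Reachable graph of P (3 states):
  p0 = (b.0 + a.0)\{b} + b.(0\{b} | (0 | 0)) ⊢ ··a··> p1, ··b··> p2
  p1 = 0\{b} ⊢ (no moves)
  p2 = 0\{b} | (0 | 0) ⊢ (no moves)
Reachable graph of Q (2 states):
  q0 = (b.0 + b.0)\{b} + b.(0\{b} | (0 | 0)) ⊢ ··b··> q1
  q1 = 0\{b} | (0 | 0) ⊢ (no moves)
Bisimilarity quotient blocks:
  B0 = {p0}
  B1 = {p1, p2, q1}
  B2 = {q0}
p0 ∈ B0, q0 ∈ B2 → different blocks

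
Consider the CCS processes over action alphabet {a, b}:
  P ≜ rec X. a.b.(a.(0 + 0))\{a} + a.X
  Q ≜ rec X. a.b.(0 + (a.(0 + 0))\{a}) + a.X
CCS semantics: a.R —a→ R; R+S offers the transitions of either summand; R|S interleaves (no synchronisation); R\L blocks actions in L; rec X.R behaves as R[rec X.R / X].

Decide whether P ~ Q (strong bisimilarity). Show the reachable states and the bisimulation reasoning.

Reachable graph of P (3 states):
  u0 = rec X. a.b.(a.(0 + 0))\{a} + a.X | --a--▸ u0, --a--▸ u1
  u1 = b.(a.(0 + 0))\{a} | --b--▸ u2
  u2 = (a.(0 + 0))\{a} | (no moves)
Reachable graph of Q (3 states):
  v0 = rec X. a.b.(0 + (a.(0 + 0))\{a}) + a.X | --a--▸ v0, --a--▸ v1
  v1 = b.(0 + (a.(0 + 0))\{a}) | --b--▸ v2
  v2 = 0 + (a.(0 + 0))\{a} | (no moves)
Partition-refinement fixed point:
  B0 = {u0, v0}
  B1 = {u1, v1}
  B2 = {u2, v2}
u0 ∈ B0, v0 ∈ B0 → same block

P ~ Q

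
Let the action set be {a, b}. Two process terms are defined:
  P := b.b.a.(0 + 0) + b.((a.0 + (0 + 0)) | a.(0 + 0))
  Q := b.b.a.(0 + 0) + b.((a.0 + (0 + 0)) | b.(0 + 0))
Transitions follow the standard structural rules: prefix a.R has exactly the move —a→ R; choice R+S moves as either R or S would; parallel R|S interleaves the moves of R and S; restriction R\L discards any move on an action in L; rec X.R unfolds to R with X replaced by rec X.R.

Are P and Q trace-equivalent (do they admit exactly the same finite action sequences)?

P's transition system — 8 states:
  p0 = b.b.a.(0 + 0) + b.((a.0 + (0 + 0)) | a.(0 + 0)) | -b-> p1, -b-> p2
  p1 = (a.0 + (0 + 0)) | a.(0 + 0) | -a-> p3, -a-> p4
  p2 = b.a.(0 + 0) | -b-> p5
  p3 = (a.0 + (0 + 0)) | (0 + 0) | -a-> p6
  p4 = 0 | a.(0 + 0) | -a-> p6
  p5 = a.(0 + 0) | -a-> p7
  p6 = 0 | (0 + 0) | (no moves)
  p7 = 0 + 0 | (no moves)
Q's transition system — 8 states:
  q0 = b.b.a.(0 + 0) + b.((a.0 + (0 + 0)) | b.(0 + 0)) | -b-> q1, -b-> q2
  q1 = (a.0 + (0 + 0)) | b.(0 + 0) | -a-> q3, -b-> q4
  q2 = b.a.(0 + 0) | -b-> q5
  q3 = 0 | b.(0 + 0) | -b-> q6
  q4 = (a.0 + (0 + 0)) | (0 + 0) | -a-> q6
  q5 = a.(0 + 0) | -a-> q7
  q6 = 0 | (0 + 0) | (no moves)
  q7 = 0 + 0 | (no moves)
Executing baa from P (initial set {p0}):
  step 1 (b): {p1, p2}
  step 2 (a): {p3, p4}
  step 3 (a): {p6}
  ✓ P
Executing baa from Q (initial set {q0}):
  step 1 (b): {q1, q2}
  step 2 (a): {q3}
  step 3 (a): ∅ (Q stuck)

traces(P) ≠ traces(Q) — witness ⟨baa⟩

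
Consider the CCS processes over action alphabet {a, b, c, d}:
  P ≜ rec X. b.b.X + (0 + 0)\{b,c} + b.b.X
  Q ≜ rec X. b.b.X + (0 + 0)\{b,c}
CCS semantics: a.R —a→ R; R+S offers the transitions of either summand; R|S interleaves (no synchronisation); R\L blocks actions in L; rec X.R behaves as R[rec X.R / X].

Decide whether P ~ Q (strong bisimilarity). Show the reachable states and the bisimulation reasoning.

P ~ Q

Reachable graph of P (2 states):
  u0 = rec X. b.b.X + (0 + 0)\{b,c} + b.b.X has moves =b=> u1
  u1 = b.(rec X. b.b.X + (0 + 0)\{b,c} + b.b.X) has moves =b=> u0
Reachable graph of Q (2 states):
  v0 = rec X. b.b.X + (0 + 0)\{b,c} has moves =b=> v1
  v1 = b.(rec X. b.b.X + (0 + 0)\{b,c}) has moves =b=> v0
Partition-refinement fixed point:
  B0 = {u0, u1, v0, v1}
u0 ∈ B0, v0 ∈ B0 → same block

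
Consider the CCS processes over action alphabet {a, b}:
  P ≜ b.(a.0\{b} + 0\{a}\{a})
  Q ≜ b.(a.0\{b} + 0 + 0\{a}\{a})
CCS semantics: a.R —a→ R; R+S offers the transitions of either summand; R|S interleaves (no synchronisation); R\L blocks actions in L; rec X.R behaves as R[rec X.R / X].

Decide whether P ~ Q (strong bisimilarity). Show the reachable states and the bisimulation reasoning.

P ~ Q

Reachable graph of P (3 states):
  m0 = b.(a.0\{b} + 0\{a}\{a}) has moves =b=> m1
  m1 = a.0\{b} + 0\{a}\{a} has moves =a=> m2
  m2 = 0\{b} has moves stopped
Reachable graph of Q (3 states):
  n0 = b.(a.0\{b} + 0 + 0\{a}\{a}) has moves =b=> n1
  n1 = a.0\{b} + 0 + 0\{a}\{a} has moves =a=> n2
  n2 = 0\{b} has moves stopped
Coarsest stable partition (strong bisimilarity classes):
  B0 = {m0, n0}
  B1 = {m1, n1}
  B2 = {m2, n2}
m0 ∈ B0, n0 ∈ B0 → same block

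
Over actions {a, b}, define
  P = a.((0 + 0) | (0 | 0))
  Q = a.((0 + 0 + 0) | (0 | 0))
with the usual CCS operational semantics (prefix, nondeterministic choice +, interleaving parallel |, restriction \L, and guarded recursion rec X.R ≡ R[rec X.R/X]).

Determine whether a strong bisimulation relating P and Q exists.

LTS(P): 2 reachable states
  m0 = a.((0 + 0) | (0 | 0)) :: =a=> m1
  m1 = (0 + 0) | (0 | 0) :: ∅
LTS(Q): 2 reachable states
  n0 = a.((0 + 0 + 0) | (0 | 0)) :: =a=> n1
  n1 = (0 + 0 + 0) | (0 | 0) :: ∅
Partition-refinement fixed point:
  B0 = {m0, n0}
  B1 = {m1, n1}
m0 ∈ B0, n0 ∈ B0 → same block

bisimilar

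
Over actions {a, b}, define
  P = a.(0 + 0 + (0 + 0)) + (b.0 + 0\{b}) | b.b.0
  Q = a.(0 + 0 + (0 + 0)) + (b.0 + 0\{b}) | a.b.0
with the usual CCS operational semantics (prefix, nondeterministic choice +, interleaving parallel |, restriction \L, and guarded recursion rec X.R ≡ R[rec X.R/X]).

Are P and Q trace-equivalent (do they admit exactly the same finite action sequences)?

NO — witness ⟨bb⟩

Reachable graph of P (7 states):
  u0 = a.(0 + 0 + (0 + 0)) + (b.0 + 0\{b}) | b.b.0 → -a-> u1, -b-> u2, -b-> u3
  u1 = 0 + 0 + (0 + 0) → deadlocked
  u2 = (b.0 + 0\{b}) | b.0 → -b-> u4, -b-> u5
  u3 = 0 | b.b.0 → -b-> u5
  u4 = (b.0 + 0\{b}) | 0 → -b-> u6
  u5 = 0 | b.0 → -b-> u6
  u6 = 0 | 0 → deadlocked
Reachable graph of Q (7 states):
  v0 = a.(0 + 0 + (0 + 0)) + (b.0 + 0\{b}) | a.b.0 → -a-> v1, -a-> v2, -b-> v3
  v1 = (b.0 + 0\{b}) | b.0 → -b-> v4, -b-> v5
  v2 = 0 + 0 + (0 + 0) → deadlocked
  v3 = 0 | a.b.0 → -a-> v5
  v4 = (b.0 + 0\{b}) | 0 → -b-> v6
  v5 = 0 | b.0 → -b-> v6
  v6 = 0 | 0 → deadlocked
Trace ⟨bb⟩ through P, begin at {u0}:
  [1] b ⇒ {u2, u3}
  [2] b ⇒ {u4, u5}
  ✓ P
Trace ⟨bb⟩ through Q, begin at {v0}:
  [1] b ⇒ {v3}
  [2] b ⇒ ∅  — Q cannot continue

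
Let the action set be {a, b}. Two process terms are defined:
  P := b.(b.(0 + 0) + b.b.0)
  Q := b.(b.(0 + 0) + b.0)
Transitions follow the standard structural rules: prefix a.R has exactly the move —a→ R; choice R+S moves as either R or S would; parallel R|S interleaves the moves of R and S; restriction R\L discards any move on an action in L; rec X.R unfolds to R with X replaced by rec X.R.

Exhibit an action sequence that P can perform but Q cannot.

Reachable graph of P (5 states):
  u0 = b.(b.(0 + 0) + b.b.0) ⊢ --b--▸ u1
  u1 = b.(0 + 0) + b.b.0 ⊢ --b--▸ u2, --b--▸ u3
  u2 = 0 + 0 ⊢ deadlocked
  u3 = b.0 ⊢ --b--▸ u4
  u4 = 0 ⊢ deadlocked
Reachable graph of Q (4 states):
  v0 = b.(b.(0 + 0) + b.0) ⊢ --b--▸ v1
  v1 = b.(0 + 0) + b.0 ⊢ --b--▸ v2, --b--▸ v3
  v2 = 0 ⊢ deadlocked
  v3 = 0 + 0 ⊢ deadlocked
Trace ⟨bbb⟩ through P, begin at {u0}:
  [1] b ⇒ {u1}
  [2] b ⇒ {u2, u3}
  [3] b ⇒ {u4}
  ✓ P
Trace ⟨bbb⟩ through Q, begin at {v0}:
  [1] b ⇒ {v1}
  [2] b ⇒ {v2, v3}
  [3] b ⇒ ∅ (Q stuck)

bbb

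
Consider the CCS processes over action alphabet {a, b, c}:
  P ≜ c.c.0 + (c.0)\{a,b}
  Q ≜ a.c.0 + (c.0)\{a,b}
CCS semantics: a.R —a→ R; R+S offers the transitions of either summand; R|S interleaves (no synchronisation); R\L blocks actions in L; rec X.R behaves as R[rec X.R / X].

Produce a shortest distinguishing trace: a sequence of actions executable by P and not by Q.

Reachable graph of P (4 states):
  u0 = c.c.0 + (c.0)\{a,b} ⊢ —c→ u1, —c→ u2
  u1 = 0\{a,b} ⊢ ·
  u2 = c.0 ⊢ —c→ u3
  u3 = 0 ⊢ ·
Reachable graph of Q (4 states):
  v0 = a.c.0 + (c.0)\{a,b} ⊢ —a→ v1, —c→ v2
  v1 = c.0 ⊢ —c→ v3
  v2 = 0\{a,b} ⊢ ·
  v3 = 0 ⊢ ·
Trace ⟨cc⟩ through P, begin at {u0}:
  step 1 (c): {u1, u2}
  step 2 (c): {u3}
  ✓ P
Trace ⟨cc⟩ through Q, begin at {v0}:
  step 1 (c): {v2}
  step 2 (c): ∅ (Q stuck)

cc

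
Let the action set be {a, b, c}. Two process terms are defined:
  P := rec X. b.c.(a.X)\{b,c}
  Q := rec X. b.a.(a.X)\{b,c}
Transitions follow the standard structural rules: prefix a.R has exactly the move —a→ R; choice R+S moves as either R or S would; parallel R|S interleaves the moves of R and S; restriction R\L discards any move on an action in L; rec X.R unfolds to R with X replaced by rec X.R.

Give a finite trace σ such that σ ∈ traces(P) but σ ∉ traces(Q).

P's transition system — 4 states:
  m0 = rec X. b.c.(a.X)\{b,c} → ··b··> m1
  m1 = c.(a.(rec X. b.c.(a.X)\{b,c}))\{b,c} → ··c··> m2
  m2 = (a.(rec X. b.c.(a.X)\{b,c}))\{b,c} → ··a··> m3
  m3 = (rec X. b.c.(a.X)\{b,c})\{b,c} → ·
Q's transition system — 4 states:
  n0 = rec X. b.a.(a.X)\{b,c} → ··b··> n1
  n1 = a.(a.(rec X. b.a.(a.X)\{b,c}))\{b,c} → ··a··> n2
  n2 = (a.(rec X. b.a.(a.X)\{b,c}))\{b,c} → ··a··> n3
  n3 = (rec X. b.a.(a.X)\{b,c})\{b,c} → ·
Executing bc from P (initial set {m0}):
  [1] b ⇒ {m1}
  [2] c ⇒ {m2}
  — P admits the full trace.
Executing bc from Q (initial set {n0}):
  [1] b ⇒ {n1}
  [2] c ⇒ no successor for Q

bc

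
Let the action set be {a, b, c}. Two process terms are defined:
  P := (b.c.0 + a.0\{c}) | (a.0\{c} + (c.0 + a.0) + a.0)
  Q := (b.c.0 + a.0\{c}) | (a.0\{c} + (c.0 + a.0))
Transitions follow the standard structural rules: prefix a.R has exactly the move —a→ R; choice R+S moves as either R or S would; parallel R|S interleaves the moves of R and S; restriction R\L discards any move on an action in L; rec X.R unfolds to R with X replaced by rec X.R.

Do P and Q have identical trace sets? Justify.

Reachable graph of P (12 states):
  s0 = (b.c.0 + a.0\{c}) | (a.0\{c} + (c.0 + a.0) + a.0) | —a→ s1, —a→ s2, —a→ s3, —b→ s4, —c→ s1
  s1 = (b.c.0 + a.0\{c}) | 0 | —a→ s5, —b→ s6
  s2 = (b.c.0 + a.0\{c}) | 0\{c} | —a→ s7, —b→ s8
  s3 = 0\{c} | (a.0\{c} + (c.0 + a.0) + a.0) | —a→ s5, —a→ s7, —c→ s5
  s4 = c.0 | (a.0\{c} + (c.0 + a.0) + a.0) | —a→ s6, —a→ s8, —c→ s6, —c→ s9
  s5 = 0\{c} | 0 | deadlocked
  s6 = c.0 | 0 | —c→ s10
  s7 = 0\{c} | 0\{c} | deadlocked
  s8 = c.0 | 0\{c} | —c→ s11
  s9 = 0 | (a.0\{c} + (c.0 + a.0) + a.0) | —a→ s10, —a→ s11, —c→ s10
  s10 = 0 | 0 | deadlocked
  s11 = 0 | 0\{c} | deadlocked
Reachable graph of Q (12 states):
  t0 = (b.c.0 + a.0\{c}) | (a.0\{c} + (c.0 + a.0)) | —a→ t1, —a→ t2, —a→ t3, —b→ t4, —c→ t1
  t1 = (b.c.0 + a.0\{c}) | 0 | —a→ t5, —b→ t6
  t2 = (b.c.0 + a.0\{c}) | 0\{c} | —a→ t7, —b→ t8
  t3 = 0\{c} | (a.0\{c} + (c.0 + a.0)) | —a→ t5, —a→ t7, —c→ t5
  t4 = c.0 | (a.0\{c} + (c.0 + a.0)) | —a→ t6, —a→ t8, —c→ t6, —c→ t9
  t5 = 0\{c} | 0 | deadlocked
  t6 = c.0 | 0 | —c→ t10
  t7 = 0\{c} | 0\{c} | deadlocked
  t8 = c.0 | 0\{c} | —c→ t11
  t9 = 0 | (a.0\{c} + (c.0 + a.0)) | —a→ t10, —a→ t11, —c→ t10
  t10 = 0 | 0 | deadlocked
  t11 = 0 | 0\{c} | deadlocked
Partition-refinement fixed point:
  B0 = {s0, t0}
  B1 = {s1, s2, t1, t2}
  B2 = {s10, s11, s5, s7, t10, t11, t5, t7}
  B3 = {s6, s8, t6, t8}
  B4 = {s4, t4}
  B5 = {s3, s9, t3, t9}
s0 ∈ B0, t0 ∈ B0 → same block
Bisimilar ⇒ trace-equivalent.

YES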